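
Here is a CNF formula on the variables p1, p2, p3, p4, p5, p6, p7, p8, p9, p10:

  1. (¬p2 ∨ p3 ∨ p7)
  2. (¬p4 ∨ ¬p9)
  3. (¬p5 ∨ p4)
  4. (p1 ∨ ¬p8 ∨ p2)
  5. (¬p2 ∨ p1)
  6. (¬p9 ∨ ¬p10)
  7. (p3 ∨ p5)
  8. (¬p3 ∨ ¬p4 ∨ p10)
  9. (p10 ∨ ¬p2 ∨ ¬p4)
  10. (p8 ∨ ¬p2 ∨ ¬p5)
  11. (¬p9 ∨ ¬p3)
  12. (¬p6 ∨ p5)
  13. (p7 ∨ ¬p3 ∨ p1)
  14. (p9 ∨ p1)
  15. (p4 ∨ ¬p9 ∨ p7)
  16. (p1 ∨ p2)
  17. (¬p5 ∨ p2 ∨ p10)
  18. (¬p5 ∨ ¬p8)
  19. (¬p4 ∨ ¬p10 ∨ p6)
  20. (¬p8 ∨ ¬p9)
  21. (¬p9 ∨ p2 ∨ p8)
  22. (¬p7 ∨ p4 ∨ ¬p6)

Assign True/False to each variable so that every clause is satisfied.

p1 occurs only positively in the remaining clauses — set p1 = True.
Try p2 = True.
For the remaining variables, p3 = True, p4 = False, p5 = False, p6 = False, p7 = True, p8 = True, p9 = False, p10 = False works.
Every clause has at least one true literal under this assignment.

p1=T, p2=T, p3=T, p4=F, p5=F, p6=F, p7=T, p8=T, p9=F, p10=F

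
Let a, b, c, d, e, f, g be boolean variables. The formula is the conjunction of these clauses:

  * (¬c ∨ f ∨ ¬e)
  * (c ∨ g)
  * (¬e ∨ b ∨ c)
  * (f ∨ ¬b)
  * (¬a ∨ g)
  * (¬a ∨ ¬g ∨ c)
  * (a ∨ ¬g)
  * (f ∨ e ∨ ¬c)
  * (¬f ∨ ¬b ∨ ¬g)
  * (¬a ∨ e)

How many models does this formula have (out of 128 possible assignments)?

10

Split on c, then g.
  c=T, g=T: remaining (a,b,d,e,f) ∈ {(T,F,F,T,T); (T,F,T,T,T)} — 2.
  c=T, g=F: forces a=F; f=T; b, d, e free → 2^3 = 8.
  c=F, g=T: a clause becomes empty — 0.
  c=F, g=F: a clause becomes empty — 0.
Total: 2 + 8 + 0 + 0 = 10.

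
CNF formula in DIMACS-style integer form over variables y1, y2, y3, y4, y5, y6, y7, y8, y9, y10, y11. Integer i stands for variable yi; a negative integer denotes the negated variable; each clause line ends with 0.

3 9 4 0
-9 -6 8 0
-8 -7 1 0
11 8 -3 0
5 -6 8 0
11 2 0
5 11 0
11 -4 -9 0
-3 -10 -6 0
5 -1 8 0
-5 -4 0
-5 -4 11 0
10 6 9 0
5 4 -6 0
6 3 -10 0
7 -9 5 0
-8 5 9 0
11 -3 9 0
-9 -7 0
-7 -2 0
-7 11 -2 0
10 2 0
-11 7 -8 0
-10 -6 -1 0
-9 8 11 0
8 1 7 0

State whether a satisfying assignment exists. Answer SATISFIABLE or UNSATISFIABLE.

SATISFIABLE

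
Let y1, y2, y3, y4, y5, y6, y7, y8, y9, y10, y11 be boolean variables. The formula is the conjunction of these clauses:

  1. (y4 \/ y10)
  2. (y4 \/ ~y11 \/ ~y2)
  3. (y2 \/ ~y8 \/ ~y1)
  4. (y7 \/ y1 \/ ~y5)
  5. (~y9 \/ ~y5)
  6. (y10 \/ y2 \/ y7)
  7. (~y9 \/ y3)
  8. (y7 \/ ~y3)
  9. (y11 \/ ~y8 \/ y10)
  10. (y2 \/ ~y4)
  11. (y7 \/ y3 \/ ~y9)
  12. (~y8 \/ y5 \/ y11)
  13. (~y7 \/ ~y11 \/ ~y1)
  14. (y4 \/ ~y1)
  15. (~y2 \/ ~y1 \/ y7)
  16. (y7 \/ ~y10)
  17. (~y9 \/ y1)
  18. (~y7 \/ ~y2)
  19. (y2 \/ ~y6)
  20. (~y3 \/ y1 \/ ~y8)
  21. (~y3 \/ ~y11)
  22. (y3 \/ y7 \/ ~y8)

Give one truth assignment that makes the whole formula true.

y1=F, y2=T, y3=F, y4=T, y5=F, y6=F, y7=F, y8=F, y9=F, y10=F, y11=F

y6 occurs only negated in the remaining clauses — set y6 = False.
Pure literal: y8 appears only negated; assign y8 = False.
Set y1 = False and propagate.
  then y9 is forced to False.
The remaining clauses are satisfied by y2 = True, y3 = False, y4 = True, y5 = False, y7 = False, y10 = False, y11 = False.
Every clause has at least one true literal under this assignment.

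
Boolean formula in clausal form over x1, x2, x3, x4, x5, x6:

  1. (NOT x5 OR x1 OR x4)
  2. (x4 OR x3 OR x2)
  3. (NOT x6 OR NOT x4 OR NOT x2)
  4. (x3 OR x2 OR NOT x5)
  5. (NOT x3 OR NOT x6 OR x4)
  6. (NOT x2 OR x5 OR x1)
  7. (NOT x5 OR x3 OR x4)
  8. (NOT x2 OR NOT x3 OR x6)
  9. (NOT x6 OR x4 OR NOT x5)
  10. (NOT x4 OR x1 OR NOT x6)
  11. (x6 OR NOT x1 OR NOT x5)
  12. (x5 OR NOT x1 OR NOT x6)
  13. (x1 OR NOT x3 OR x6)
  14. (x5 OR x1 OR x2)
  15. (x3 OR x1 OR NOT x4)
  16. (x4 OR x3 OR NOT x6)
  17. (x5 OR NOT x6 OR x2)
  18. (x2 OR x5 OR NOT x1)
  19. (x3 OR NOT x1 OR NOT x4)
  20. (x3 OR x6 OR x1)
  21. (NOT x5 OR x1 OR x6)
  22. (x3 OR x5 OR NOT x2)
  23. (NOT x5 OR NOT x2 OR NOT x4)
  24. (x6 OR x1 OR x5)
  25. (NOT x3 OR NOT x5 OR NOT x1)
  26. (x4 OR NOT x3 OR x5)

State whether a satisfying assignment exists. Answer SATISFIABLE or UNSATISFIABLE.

UNSATISFIABLE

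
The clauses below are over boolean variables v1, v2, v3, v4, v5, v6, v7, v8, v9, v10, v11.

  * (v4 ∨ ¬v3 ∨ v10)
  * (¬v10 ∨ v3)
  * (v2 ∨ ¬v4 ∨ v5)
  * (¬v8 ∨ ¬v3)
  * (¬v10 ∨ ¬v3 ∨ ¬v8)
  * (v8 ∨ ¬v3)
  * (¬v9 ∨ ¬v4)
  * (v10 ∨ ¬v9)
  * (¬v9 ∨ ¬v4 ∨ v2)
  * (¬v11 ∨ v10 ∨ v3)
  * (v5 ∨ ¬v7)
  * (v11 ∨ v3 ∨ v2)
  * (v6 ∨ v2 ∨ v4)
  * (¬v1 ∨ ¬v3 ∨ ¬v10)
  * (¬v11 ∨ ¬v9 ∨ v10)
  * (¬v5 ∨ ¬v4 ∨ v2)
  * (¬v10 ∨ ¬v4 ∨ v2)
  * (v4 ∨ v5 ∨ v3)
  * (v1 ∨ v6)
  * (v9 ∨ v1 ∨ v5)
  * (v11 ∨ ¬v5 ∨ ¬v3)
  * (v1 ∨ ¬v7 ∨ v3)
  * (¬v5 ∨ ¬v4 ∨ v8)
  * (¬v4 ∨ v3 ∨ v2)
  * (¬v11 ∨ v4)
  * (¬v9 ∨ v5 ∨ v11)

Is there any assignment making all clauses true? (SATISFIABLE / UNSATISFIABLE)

SATISFIABLE

Pure literal: v2 appears only positively; assign v2 = True.
Try v1 = True.
Set v3 = False and propagate.
  then v10 is forced to False.
  then v9 is forced to False.
  then v11 is forced to False.
Branch on v4: take v4 = False.
  then v5 is forced to True.
v6, v7, v8 are now unconstrained; take v6 = False, v7 = True, v8 = True.
So v1 = 1, v2 = 1, v3 = 0, v4 = 0, v5 = 1, v6 = 0, v7 = 1, v8 = 1, v9 = 0, v10 = 0, v11 = 0 is a satisfying assignment.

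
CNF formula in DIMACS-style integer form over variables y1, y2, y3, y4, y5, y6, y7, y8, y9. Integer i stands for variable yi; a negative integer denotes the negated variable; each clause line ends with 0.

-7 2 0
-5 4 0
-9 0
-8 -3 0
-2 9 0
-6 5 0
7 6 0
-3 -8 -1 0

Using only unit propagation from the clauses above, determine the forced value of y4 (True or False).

Unit clause (¬y9) sets y9 = False.
(y9 ∨ ¬y2): since y9 = False, the clause reduces to (¬y2). y2 = False.
(y2 ∨ ¬y7) with y2 = False leaves only ¬y7, so y7 = False.
From (y7 ∨ y6) and y7 = False: y6 = True.
(y5 ∨ ¬y6): since y6 = True, the clause reduces to (y5). y5 = True.
From (y4 ∨ ¬y5) and y5 = True: y4 = True.

True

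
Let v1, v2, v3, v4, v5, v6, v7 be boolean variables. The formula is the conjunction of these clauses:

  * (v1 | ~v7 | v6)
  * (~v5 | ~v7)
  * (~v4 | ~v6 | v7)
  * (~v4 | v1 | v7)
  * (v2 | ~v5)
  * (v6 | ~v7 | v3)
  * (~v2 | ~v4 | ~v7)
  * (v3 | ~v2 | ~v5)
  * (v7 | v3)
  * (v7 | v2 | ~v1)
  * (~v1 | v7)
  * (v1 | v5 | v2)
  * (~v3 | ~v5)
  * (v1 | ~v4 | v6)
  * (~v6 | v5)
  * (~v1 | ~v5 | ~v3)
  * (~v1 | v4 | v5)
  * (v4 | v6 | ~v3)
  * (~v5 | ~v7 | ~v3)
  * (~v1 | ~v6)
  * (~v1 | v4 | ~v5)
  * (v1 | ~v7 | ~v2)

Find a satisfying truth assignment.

v1 = 1, v2 = 0, v3 = 1, v4 = 1, v5 = 0, v6 = 0, v7 = 1

Check each clause:
  1. (~v7 | v6 | v1) — v1 is true.
  2. (~v7 | ~v5) — ~v5 is true.
  3. (v7 | ~v6 | ~v4) — ~v6 is true.
  4. (v7 | v1 | ~v4) — v1 is true.
  5. (~v5 | v2) — ~v5 is true.
  6. (~v7 | v6 | v3) — v3 is true.
  7. (~v7 | ~v2 | ~v4) — ~v2 is true.
  8. (~v2 | ~v5 | v3) — v3 is true.
  9. (v7 | v3) — v3 is true.
  10. (v2 | v7 | ~v1) — v7 is true.
  11. (~v1 | v7) — v7 is true.
  12. (v1 | v2 | v5) — v1 is true.
  13. (~v5 | ~v3) — ~v5 is true.
  14. (v6 | ~v4 | v1) — v1 is true.
  15. (v5 | ~v6) — ~v6 is true.
  16. (~v5 | ~v3 | ~v1) — ~v5 is true.
  17. (v4 | v5 | ~v1) — v4 is true.
  18. (v4 | ~v3 | v6) — v4 is true.
  19. (~v5 | ~v3 | ~v7) — ~v5 is true.
  20. (~v1 | ~v6) — ~v6 is true.
  21. (~v1 | v4 | ~v5) — ~v5 is true.
  22. (~v7 | ~v2 | v1) — v1 is true.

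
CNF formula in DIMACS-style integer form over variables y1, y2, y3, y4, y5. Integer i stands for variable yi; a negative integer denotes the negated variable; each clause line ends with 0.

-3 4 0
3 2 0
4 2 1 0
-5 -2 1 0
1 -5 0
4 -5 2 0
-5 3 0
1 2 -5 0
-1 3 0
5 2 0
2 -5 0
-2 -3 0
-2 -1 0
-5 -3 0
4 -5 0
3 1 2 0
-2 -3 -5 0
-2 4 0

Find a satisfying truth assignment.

y1=0, y2=1, y3=0, y4=1, y5=0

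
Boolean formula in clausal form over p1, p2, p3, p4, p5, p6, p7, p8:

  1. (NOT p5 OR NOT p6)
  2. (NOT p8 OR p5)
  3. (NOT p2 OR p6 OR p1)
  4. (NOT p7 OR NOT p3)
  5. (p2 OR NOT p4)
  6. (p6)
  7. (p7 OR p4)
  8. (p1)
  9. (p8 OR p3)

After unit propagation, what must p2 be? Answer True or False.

True

(p6) stands alone — p6 = True.
In (NOT p5 OR NOT p6), NOT p6 is now false; NOT p5 must hold, so p5 = False.
From (NOT p8 OR p5) and p5 = False: p8 = False.
Unit clause (p1) sets p1 = True.
(p3 OR p8) with p8 = False leaves only p3, so p3 = True.
(NOT p7 OR NOT p3) with p3 = True leaves only NOT p7, so p7 = False.
(p4 OR p7): since p7 = False, the clause reduces to (p4). p4 = True.
In (p2 OR NOT p4), NOT p4 is now false; p2 must hold, so p2 = True.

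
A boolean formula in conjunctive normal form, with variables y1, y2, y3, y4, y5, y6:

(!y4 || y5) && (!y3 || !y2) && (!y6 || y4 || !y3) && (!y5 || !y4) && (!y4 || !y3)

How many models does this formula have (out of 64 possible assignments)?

20

Split on y4, then y3.
  y4=T, y3=T: a clause becomes empty — 0.
  y4=T, y3=F: a clause becomes empty — 0.
  y4=F, y3=T: remaining (y1,y2,y5,y6) ∈ {(F,F,F,F); (F,F,T,F); (T,F,F,F); (T,F,T,F)} — 4.
  y4=F, y3=F: y1, y2, y5, y6 free → 2^4 = 16.
Total: 0 + 0 + 4 + 16 = 20.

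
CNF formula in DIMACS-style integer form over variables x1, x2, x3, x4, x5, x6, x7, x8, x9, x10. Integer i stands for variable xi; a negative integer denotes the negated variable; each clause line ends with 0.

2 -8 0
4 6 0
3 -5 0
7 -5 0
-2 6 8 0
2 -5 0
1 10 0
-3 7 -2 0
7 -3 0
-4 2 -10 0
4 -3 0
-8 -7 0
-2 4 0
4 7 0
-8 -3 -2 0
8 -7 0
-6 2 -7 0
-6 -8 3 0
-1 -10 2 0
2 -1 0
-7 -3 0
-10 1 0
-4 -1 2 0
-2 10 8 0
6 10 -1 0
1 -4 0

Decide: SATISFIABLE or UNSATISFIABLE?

Pure literal: x5 appears only negated; assign x5 = False.
Try x1 = True.
  then x2 is forced to True.
  then x4 is forced to True.
Set x3 = False and propagate.
Try x6 = False.
  then x8 is forced to True.
  then x7 is forced to False.
  then x10 is forced to True.
x9 is now unconstrained; take x9 = True.
So x1=True  x2=True  x3=False  x4=True  x5=False  x6=False  x7=False  x8=True  x9=True  x10=True is a satisfying assignment.

SATISFIABLE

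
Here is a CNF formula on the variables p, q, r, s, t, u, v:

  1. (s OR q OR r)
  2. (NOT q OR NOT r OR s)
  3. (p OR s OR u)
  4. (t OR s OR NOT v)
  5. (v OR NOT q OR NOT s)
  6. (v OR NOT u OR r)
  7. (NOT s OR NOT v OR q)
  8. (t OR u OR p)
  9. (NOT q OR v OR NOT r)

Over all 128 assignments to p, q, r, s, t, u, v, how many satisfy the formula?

Case analysis on s and q:
  s=T, q=T: r free; 7 ways for (p,t,u,v) × 2^1 = 14.
  s=T, q=F: 10 of the 32 assignments to (p,r,t,u,v) work.
  s=F, q=T: 5 of the 32 assignments to (p,r,t,u,v) work.
  s=F, q=F: 9 of the 32 assignments to (p,r,t,u,v) work.
Total: 14 + 10 + 5 + 9 = 38.

38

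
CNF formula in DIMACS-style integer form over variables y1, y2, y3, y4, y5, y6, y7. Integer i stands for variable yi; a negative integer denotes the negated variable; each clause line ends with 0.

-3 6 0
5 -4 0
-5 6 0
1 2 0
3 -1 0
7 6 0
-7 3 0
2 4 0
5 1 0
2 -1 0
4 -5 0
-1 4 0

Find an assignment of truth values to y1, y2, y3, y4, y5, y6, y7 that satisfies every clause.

y1=True, y2=True, y3=True, y4=True, y5=True, y6=True, y7=True

y2 occurs only positively in the remaining clauses — set y2 = True.
Pure literal: y6 appears only positively; assign y6 = True.
Branch on y1: take y1 = True.
  then y3 is forced to True.
  then y4 is forced to True.
  then y5 is forced to True.
y7 is now unconstrained; take y7 = True.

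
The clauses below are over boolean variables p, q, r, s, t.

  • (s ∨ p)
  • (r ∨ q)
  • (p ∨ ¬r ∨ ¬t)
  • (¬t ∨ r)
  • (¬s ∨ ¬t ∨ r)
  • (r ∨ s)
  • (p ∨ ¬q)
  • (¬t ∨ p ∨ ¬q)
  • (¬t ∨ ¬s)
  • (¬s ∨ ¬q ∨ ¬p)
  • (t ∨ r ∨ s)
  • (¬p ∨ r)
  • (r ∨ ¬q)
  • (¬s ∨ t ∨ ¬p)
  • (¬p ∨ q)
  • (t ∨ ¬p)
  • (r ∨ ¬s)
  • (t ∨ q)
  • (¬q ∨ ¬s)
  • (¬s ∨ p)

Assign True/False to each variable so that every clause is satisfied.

Try p = True.
  then r is forced to True.
  then q is forced to True.
  then s is forced to False.
  then t is forced to True.

p=1, q=1, r=1, s=0, t=1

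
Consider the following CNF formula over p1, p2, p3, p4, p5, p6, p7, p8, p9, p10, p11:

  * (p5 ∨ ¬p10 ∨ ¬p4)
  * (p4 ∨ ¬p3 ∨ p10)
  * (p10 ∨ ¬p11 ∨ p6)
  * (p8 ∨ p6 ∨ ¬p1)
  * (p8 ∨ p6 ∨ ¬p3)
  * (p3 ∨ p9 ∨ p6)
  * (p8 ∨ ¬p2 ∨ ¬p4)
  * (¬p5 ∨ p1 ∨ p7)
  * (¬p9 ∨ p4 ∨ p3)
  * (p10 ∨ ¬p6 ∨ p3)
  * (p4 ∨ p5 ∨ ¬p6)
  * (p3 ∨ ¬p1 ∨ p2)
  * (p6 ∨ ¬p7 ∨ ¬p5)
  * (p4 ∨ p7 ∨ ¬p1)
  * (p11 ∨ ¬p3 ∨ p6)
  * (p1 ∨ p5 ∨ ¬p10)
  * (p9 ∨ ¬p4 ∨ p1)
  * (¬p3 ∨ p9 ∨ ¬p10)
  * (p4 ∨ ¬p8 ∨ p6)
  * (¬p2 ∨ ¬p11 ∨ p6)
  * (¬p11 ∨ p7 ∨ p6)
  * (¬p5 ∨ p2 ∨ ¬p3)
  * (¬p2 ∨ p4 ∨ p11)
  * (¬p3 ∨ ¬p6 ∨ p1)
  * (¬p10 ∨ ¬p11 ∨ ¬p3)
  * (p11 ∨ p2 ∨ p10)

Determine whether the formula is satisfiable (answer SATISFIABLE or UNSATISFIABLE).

Set p1 = True and propagate.
Try p2 = True.
Set p3 = True and propagate.
The remaining clauses are satisfied by p4 = True, p5 = False, p6 = True, p7 = True, p8 = True, p9 = True, p10 = False, p11 = False.
So p1=True  p2=True  p3=True  p4=True  p5=False  p6=True  p7=True  p8=True  p9=True  p10=False  p11=False is a satisfying assignment.

SATISFIABLE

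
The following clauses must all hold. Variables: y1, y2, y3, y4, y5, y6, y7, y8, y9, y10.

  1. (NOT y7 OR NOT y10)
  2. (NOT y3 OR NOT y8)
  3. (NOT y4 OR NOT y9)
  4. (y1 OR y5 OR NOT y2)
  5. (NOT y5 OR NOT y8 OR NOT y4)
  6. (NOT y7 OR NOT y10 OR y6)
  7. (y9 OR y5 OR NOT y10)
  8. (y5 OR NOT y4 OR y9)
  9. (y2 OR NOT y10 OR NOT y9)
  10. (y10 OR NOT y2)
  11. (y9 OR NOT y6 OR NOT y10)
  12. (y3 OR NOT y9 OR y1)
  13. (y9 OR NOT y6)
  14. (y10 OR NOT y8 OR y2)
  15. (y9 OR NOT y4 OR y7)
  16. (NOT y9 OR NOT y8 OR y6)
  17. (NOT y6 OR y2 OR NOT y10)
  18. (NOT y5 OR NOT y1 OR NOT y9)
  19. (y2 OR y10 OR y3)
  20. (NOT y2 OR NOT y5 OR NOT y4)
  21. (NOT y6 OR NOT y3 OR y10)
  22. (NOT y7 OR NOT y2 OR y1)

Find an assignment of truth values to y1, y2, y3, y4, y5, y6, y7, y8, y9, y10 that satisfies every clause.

y1 = 1, y2 = 0, y3 = 1, y4 = 1, y5 = 1, y6 = 0, y7 = 1, y8 = 0, y9 = 0, y10 = 0

y8 occurs only negated in the remaining clauses — set y8 = False.
Branch on y1: take y1 = True.
Set y2 = False and propagate.
The remaining clauses are satisfied by y3 = True, y4 = True, y5 = True, y6 = False, y7 = True, y9 = False, y10 = False.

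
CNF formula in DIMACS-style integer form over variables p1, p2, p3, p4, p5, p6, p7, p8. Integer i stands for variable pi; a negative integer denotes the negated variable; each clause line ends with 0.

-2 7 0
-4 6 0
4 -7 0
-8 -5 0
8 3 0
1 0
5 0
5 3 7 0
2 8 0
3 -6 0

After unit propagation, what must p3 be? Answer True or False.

True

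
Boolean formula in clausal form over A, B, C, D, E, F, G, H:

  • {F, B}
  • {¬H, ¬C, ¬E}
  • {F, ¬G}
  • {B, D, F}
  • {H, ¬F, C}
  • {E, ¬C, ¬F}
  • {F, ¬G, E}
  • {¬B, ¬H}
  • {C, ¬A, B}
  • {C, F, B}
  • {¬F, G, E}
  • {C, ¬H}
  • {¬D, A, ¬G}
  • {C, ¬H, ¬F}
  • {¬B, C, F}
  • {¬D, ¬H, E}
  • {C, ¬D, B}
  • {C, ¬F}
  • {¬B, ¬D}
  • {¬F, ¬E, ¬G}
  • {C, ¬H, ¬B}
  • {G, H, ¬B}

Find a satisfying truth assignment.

Try A = False.
Try B = False.
  then F is forced to True.
  then C is forced to True.
  then E is forced to True.
  then H is forced to False.
  then G is forced to False.
D is now unconstrained; take D = False.
Every clause has at least one true literal under this assignment.
Check each clause:
  1. {F, B} — F is true.
  2. {¬C, ¬H, ¬E} — ¬H is true.
  3. {¬G, F} — ¬G is true.
  4. {F, B, D} — F is true.
  5. {C, ¬F, H} — C is true.
  6. {E, ¬C, ¬F} — E is true.
  7. {E, ¬G, F} — ¬G is true.
  8. {¬B, ¬H} — ¬H is true.
  9. {B, C, ¬A} — C is true.
  10. {F, B, C} — C is true.
  11. {¬F, E, G} — E is true.
  12. {C, ¬H} — ¬H is true.
  13. {¬G, A, ¬D} — ¬G is true.
  14. {¬H, ¬F, C} — ¬H is true.
  15. {C, ¬B, F} — C is true.
  16. {¬D, ¬H, E} — ¬H is true.
  17. {C, ¬D, B} — C is true.
  18. {C, ¬F} — C is true.
  19. {¬D, ¬B} — ¬D is true.
  20. {¬F, ¬E, ¬G} — ¬G is true.
  21. {C, ¬B, ¬H} — ¬H is true.
  22. {H, ¬B, G} — ¬B is true.

A=0, B=0, C=1, D=0, E=1, F=1, G=0, H=0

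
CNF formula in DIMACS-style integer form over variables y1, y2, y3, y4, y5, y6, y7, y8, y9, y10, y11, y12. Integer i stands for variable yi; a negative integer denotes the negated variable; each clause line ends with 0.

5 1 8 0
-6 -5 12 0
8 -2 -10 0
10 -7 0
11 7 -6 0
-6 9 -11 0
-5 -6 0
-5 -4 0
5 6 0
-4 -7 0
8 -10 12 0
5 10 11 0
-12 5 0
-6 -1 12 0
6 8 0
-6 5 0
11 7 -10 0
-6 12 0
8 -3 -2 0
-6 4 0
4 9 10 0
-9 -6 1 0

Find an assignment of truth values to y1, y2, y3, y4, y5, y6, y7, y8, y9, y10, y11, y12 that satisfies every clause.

Pure literal: y3 appears only negated; assign y3 = False.
Pure literal: y8 appears only positively; assign y8 = True.
Branch on y1: take y1 = False.
Try y4 = False.
  then y6 is forced to False.
  then y5 is forced to True.
Set y7 = True and propagate.
  then y10 is forced to True.
y2, y9, y11, y12 are now unconstrained; take y2 = True, y9 = False, y11 = True, y12 = False.
Every clause has at least one true literal under this assignment.

y1 = F, y2 = T, y3 = F, y4 = F, y5 = T, y6 = F, y7 = T, y8 = T, y9 = F, y10 = T, y11 = T, y12 = F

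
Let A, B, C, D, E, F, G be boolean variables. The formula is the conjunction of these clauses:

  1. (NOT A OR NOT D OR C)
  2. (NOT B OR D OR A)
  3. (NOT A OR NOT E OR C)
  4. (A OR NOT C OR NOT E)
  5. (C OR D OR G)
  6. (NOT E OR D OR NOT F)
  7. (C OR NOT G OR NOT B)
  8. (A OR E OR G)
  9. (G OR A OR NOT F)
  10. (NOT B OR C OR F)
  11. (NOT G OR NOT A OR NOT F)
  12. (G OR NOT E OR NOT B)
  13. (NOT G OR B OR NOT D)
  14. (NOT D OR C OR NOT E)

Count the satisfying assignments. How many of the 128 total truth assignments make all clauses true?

25

Case analysis on A and C:
  A=1, C=1: 17 of the 32 assignments to (B,D,E,F,G) work.
  A=1, C=0: remaining (B,D,E,F,G) ∈ {(0,0,0,0,1)} — 1.
  A=0, C=1: remaining (B,D,E,F,G) ∈ {(0,0,0,0,1); (0,0,0,1,1); (1,1,0,0,1); (1,1,0,1,1)} — 4.
  A=0, C=0: remaining (B,D,E,F,G) ∈ {(0,0,0,0,1); (0,0,0,1,1); (0,0,1,0,1)} — 3.
Total: 17 + 1 + 4 + 3 = 25.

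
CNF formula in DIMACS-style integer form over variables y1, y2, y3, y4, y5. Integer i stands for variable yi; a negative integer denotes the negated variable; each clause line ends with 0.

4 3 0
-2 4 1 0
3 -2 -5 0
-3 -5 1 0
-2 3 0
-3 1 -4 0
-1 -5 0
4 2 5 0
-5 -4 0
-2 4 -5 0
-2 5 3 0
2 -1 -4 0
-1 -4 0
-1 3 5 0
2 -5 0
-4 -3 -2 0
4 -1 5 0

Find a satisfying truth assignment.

Try y1 = False.
Set y2 = False and propagate.
  then y5 is forced to False.
  then y4 is forced to True.
  then y3 is forced to False.

y1=F, y2=F, y3=F, y4=T, y5=F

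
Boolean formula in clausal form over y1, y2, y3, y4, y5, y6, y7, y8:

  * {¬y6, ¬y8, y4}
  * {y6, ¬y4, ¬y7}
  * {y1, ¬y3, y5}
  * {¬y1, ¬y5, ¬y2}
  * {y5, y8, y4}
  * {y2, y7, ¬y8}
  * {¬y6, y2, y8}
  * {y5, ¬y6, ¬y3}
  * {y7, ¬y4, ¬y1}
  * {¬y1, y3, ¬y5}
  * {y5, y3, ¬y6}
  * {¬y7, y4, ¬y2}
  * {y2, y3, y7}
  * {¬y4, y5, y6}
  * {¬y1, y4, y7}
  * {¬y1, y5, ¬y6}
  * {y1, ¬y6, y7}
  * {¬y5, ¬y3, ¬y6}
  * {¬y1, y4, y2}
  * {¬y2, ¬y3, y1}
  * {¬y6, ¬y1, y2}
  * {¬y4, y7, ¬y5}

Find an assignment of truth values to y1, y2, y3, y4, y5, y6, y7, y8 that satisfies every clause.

y1 = F, y2 = T, y3 = F, y4 = T, y5 = T, y6 = T, y7 = T, y8 = T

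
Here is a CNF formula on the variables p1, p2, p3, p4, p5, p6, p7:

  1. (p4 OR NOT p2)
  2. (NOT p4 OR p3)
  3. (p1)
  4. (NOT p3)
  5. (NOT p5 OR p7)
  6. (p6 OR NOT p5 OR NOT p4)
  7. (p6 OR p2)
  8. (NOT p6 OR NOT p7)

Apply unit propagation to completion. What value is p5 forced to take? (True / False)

False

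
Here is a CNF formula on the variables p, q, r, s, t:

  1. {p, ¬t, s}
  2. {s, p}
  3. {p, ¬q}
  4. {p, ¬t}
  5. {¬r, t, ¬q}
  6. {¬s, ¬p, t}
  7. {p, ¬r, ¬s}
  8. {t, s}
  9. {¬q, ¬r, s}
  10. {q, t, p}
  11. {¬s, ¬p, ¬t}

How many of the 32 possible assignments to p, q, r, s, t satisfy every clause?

3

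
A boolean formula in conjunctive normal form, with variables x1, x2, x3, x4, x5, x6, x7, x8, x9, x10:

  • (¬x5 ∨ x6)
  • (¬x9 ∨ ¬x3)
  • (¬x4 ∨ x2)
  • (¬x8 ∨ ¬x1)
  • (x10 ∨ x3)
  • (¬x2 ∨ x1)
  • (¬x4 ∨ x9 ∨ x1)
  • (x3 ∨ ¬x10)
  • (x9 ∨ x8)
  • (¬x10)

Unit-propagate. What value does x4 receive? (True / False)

(¬x10) is a unit clause: x10 = False.
(x3 ∨ x10) with x10 = False leaves only x3, so x3 = True.
From (¬x3 ∨ ¬x9) and x3 = True: x9 = False.
In (x8 ∨ x9), x9 is now false; x8 must hold, so x8 = True.
(¬x1 ∨ ¬x8) with x8 = True leaves only ¬x1, so x1 = False.
(¬x2 ∨ x1): since x1 = False, the clause reduces to (¬x2). x2 = False.
From (x2 ∨ ¬x4) and x2 = False: x4 = False.

False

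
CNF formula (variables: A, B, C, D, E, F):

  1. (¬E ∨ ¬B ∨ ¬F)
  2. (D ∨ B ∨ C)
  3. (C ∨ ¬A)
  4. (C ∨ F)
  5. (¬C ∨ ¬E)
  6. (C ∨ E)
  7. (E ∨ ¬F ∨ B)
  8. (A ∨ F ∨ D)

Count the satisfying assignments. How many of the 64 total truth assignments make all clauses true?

11

Split on C, then E.
  C=T, E=T: a clause becomes empty — 0.
  C=T, E=F: 10 of the 16 assignments to (A,B,D,F) work.
  C=F, E=T: remaining (A,B,D,F) ∈ {(F,F,T,T)} — 1.
  C=F, E=F: a clause becomes empty — 0.
Total: 0 + 10 + 1 + 0 = 11.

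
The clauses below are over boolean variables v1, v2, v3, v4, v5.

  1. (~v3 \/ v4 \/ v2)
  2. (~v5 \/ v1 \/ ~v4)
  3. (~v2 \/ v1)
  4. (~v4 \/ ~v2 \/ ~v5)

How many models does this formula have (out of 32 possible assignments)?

16

Case analysis on v2 and v4:
  v2=1, v4=1: remaining (v1,v3,v5) ∈ {(1,0,0); (1,1,0)} — 2.
  v2=1, v4=0: remaining (v1,v3,v5) ∈ {(1,0,0); (1,0,1); (1,1,0); (1,1,1)} — 4.
  v2=0, v4=1: v3 free; 3 ways for (v1,v5) × 2^1 = 6.
  v2=0, v4=0: remaining (v1,v3,v5) ∈ {(0,0,0); (0,0,1); (1,0,0); (1,0,1)} — 4.
Total: 2 + 4 + 6 + 4 = 16.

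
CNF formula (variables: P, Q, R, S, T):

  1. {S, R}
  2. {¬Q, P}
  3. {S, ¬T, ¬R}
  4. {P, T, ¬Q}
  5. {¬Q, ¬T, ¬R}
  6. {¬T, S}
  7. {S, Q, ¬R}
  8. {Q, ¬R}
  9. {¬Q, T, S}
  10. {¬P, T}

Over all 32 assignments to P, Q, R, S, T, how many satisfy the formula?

4

The models are:
  P=0 Q=0 R=0 S=1 T=0
  P=0 Q=0 R=0 S=1 T=1
  P=1 Q=0 R=0 S=1 T=1
  P=1 Q=1 R=0 S=1 T=1
Count: 4.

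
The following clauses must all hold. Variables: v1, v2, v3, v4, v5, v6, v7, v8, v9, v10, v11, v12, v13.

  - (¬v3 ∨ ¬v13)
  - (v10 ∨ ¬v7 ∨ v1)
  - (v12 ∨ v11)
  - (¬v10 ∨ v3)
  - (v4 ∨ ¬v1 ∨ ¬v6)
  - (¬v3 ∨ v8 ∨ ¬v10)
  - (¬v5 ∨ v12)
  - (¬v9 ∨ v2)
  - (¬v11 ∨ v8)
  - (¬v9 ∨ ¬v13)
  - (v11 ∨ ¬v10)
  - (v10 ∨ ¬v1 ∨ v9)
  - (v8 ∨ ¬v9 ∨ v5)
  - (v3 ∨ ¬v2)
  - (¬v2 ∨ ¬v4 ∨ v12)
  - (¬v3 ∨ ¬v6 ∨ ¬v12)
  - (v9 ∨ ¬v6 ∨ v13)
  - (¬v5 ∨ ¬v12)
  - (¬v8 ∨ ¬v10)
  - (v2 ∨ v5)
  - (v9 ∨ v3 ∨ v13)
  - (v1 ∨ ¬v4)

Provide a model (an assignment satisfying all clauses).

v1=F  v2=T  v3=T  v4=F  v5=F  v6=F  v7=F  v8=T  v9=T  v10=F  v11=T  v12=F  v13=F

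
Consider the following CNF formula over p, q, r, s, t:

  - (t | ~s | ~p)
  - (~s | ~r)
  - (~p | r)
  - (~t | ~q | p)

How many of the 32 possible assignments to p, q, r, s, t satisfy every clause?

Case analysis on p and r:
  p=T, r=T: remaining (q,s,t) ∈ {(F,F,F); (F,F,T); (T,F,F); (T,F,T)} — 4.
  p=T, r=F: a clause becomes empty — 0.
  p=F, r=T: remaining (q,s,t) ∈ {(F,F,F); (F,F,T); (T,F,F)} — 3.
  p=F, r=F: s free; 3 ways for (q,t) × 2^1 = 6.
Total: 4 + 0 + 3 + 6 = 13.

13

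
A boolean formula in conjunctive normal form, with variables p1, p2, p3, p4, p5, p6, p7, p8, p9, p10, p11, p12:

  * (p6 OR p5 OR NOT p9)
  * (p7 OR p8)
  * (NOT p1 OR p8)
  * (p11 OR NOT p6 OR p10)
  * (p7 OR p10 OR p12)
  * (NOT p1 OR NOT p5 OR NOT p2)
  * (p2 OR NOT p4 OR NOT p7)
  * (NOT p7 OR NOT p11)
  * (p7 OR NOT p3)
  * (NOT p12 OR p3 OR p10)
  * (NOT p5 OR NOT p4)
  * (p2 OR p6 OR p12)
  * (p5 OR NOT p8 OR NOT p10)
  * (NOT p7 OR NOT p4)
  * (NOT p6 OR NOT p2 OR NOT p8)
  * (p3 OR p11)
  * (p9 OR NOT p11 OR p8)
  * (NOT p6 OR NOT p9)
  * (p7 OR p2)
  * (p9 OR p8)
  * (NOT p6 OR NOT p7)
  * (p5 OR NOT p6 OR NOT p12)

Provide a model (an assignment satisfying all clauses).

p1 = 0, p2 = 0, p3 = 1, p4 = 0, p5 = 1, p6 = 0, p7 = 1, p8 = 1, p9 = 0, p10 = 0, p11 = 0, p12 = 1

Pure literal: p1 appears only negated; assign p1 = False.
p4 occurs only negated in the remaining clauses — set p4 = False.
Set p2 = False and propagate.
  then p7 is forced to True.
  then p11 is forced to False.
  then p3 is forced to True.
  then p6 is forced to False.
  then p12 is forced to True.
Set p5 = True and propagate.
For the remaining variables, p8 = True, p9 = False, p10 = False works.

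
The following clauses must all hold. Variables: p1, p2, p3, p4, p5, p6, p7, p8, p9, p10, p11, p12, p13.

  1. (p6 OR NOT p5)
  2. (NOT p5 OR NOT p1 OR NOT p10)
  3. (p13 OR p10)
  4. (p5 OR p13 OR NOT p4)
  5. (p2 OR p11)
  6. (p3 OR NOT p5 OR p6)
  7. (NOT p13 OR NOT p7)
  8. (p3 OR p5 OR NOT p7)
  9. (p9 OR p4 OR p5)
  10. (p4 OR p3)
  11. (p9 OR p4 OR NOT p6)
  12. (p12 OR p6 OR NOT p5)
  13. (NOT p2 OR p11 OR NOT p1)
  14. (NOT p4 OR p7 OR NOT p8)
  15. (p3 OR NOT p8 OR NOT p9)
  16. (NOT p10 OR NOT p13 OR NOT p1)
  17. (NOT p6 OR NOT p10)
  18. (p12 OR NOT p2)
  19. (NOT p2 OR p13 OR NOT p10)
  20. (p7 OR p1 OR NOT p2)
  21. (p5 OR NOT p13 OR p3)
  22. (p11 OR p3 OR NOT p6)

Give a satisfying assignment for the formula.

Pure literal: p3 appears only positively; assign p3 = True.
p8 occurs only negated in the remaining clauses — set p8 = False.
Set p1 = False and propagate.
Branch on p2: take p2 = False.
  then p11 is forced to True.
The remaining clauses are satisfied by p4 = True, p5 = False, p6 = True, p7 = False, p9 = True, p10 = False, p12 = True, p13 = True.
Every clause has at least one true literal under this assignment.

p1=F  p2=F  p3=T  p4=T  p5=F  p6=T  p7=F  p8=F  p9=T  p10=F  p11=T  p12=T  p13=T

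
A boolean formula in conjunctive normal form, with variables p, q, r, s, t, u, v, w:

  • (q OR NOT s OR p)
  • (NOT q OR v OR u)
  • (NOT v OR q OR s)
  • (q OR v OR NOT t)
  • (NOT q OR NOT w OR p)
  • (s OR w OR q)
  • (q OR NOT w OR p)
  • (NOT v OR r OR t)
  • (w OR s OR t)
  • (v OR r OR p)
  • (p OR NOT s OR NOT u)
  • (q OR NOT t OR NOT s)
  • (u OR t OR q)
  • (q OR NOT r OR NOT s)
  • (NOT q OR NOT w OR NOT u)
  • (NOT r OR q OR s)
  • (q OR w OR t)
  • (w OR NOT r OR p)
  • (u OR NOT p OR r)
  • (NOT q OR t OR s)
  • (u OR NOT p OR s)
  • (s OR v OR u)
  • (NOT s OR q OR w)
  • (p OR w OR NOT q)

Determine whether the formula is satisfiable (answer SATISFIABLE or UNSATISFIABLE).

SATISFIABLE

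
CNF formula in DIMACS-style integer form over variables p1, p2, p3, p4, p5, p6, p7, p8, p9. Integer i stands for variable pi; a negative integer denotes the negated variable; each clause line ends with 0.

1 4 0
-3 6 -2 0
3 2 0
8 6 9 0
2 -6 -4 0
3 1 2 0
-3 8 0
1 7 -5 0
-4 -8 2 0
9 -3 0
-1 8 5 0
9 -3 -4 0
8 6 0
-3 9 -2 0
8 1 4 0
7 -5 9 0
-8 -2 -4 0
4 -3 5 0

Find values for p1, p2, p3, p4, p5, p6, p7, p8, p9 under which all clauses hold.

p1=T  p2=T  p3=T  p4=F  p5=T  p6=T  p7=T  p8=T  p9=T

Check each clause:
  1. (p4 | p1) — p1 is true.
  2. (~p3 | ~p2 | p6) — p6 is true.
  3. (p2 | p3) — p2 is true.
  4. (p8 | p6 | p9) — p8 is true.
  5. (~p6 | p2 | ~p4) — p2 is true.
  6. (p3 | p1 | p2) — p1 is true.
  7. (~p3 | p8) — p8 is true.
  8. (p7 | p1 | ~p5) — p1 is true.
  9. (~p4 | ~p8 | p2) — p2 is true.
  10. (p9 | ~p3) — p9 is true.
  11. (p5 | p8 | ~p1) — p8 is true.
  12. (~p3 | p9 | ~p4) — p9 is true.
  13. (p8 | p6) — p8 is true.
  14. (p9 | ~p2 | ~p3) — p9 is true.
  15. (p1 | p4 | p8) — p8 is true.
  16. (~p5 | p7 | p9) — p9 is true.
  17. (~p2 | ~p4 | ~p8) — ~p4 is true.
  18. (p5 | ~p3 | p4) — p5 is true.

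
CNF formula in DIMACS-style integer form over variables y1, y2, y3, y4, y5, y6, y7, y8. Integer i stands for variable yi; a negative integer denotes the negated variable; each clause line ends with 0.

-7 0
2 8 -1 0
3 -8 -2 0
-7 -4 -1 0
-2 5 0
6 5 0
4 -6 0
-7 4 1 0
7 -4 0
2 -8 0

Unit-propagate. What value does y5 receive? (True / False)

(~y7) stands alone — y7 = False.
(~y4 | y7): since y7 = False, the clause reduces to (~y4). y4 = False.
From (~y6 | y4) and y4 = False: y6 = False.
In (y5 | y6), y6 is now false; y5 must hold, so y5 = True.

True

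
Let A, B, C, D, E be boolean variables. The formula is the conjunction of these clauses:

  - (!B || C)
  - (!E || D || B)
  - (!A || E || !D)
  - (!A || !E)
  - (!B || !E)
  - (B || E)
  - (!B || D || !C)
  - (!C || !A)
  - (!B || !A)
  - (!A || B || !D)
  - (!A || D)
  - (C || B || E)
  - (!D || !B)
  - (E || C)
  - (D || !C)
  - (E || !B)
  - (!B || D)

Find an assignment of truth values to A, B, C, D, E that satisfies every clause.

A=F, B=F, C=F, D=T, E=T

Check each clause:
  1. (!B || C) — !B is true.
  2. (D || B || !E) — D is true.
  3. (!D || !A || E) — E is true.
  4. (!A || !E) — !A is true.
  5. (!E || !B) — !B is true.
  6. (B || E) — E is true.
  7. (!B || !C || D) — D is true.
  8. (!C || !A) — !C is true.
  9. (!B || !A) — !A is true.
  10. (!A || !D || B) — !A is true.
  11. (D || !A) — D is true.
  12. (C || B || E) — E is true.
  13. (!D || !B) — !B is true.
  14. (E || C) — E is true.
  15. (D || !C) — D is true.
  16. (E || !B) — E is true.
  17. (!B || D) — D is true.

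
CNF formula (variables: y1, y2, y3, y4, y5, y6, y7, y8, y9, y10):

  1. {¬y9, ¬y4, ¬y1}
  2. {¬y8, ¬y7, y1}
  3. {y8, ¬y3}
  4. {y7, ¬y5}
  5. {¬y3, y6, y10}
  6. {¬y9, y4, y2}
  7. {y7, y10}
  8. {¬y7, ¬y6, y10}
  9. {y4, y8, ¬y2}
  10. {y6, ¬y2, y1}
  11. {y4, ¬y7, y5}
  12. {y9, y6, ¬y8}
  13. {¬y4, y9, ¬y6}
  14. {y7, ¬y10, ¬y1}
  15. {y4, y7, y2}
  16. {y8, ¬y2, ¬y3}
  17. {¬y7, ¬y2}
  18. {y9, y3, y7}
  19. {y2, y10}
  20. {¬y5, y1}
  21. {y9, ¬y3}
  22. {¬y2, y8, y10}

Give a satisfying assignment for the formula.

y1=False, y2=True, y3=True, y4=False, y5=False, y6=True, y7=False, y8=True, y9=True, y10=True

Try y1 = False.
  then y5 is forced to False.
For the remaining variables, y2 = True, y3 = True, y4 = False, y6 = True, y7 = False, y8 = True, y9 = True, y10 = True works.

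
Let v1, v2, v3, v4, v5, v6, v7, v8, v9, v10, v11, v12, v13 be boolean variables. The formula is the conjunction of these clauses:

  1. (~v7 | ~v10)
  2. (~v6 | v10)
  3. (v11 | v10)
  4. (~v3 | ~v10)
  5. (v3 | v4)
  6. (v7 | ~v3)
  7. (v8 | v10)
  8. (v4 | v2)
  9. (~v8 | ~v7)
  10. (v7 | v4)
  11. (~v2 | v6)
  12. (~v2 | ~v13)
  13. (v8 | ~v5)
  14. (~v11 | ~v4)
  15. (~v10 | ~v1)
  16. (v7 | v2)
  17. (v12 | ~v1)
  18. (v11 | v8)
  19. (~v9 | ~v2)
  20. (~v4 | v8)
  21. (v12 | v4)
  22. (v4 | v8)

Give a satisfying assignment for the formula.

v1 occurs only negated in the remaining clauses — set v1 = False.
v9 occurs only negated in the remaining clauses — set v9 = False.
Set v2 = True and propagate.
  then v6 is forced to True.
  then v10 is forced to True.
  then v7 is forced to False.
  then v3 is forced to False.
  then v4 is forced to True.
  then v13 is forced to False.
  then v11 is forced to False.
  then v8 is forced to True.
v5, v12 are now unconstrained; take v5 = True, v12 = True.

v1=0, v2=1, v3=0, v4=1, v5=1, v6=1, v7=0, v8=1, v9=0, v10=1, v11=0, v12=1, v13=0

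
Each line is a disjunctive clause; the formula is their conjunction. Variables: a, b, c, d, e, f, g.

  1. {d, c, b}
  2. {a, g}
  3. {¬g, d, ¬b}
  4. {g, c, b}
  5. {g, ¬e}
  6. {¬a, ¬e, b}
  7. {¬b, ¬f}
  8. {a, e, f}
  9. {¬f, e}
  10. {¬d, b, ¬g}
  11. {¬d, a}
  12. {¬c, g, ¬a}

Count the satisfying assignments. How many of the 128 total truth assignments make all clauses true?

Split on b, then g.
  b=1, g=1: remaining (a,c,d,e,f) ∈ {(1,0,1,0,0); (1,0,1,1,0); (1,1,1,0,0); (1,1,1,1,0)} — 4.
  b=1, g=0: remaining (a,c,d,e,f) ∈ {(1,0,0,0,0); (1,0,1,0,0)} — 2.
  b=0, g=1: remaining (a,c,d,e,f) ∈ {(0,1,0,1,0); (0,1,0,1,1); (1,1,0,0,0)} — 3.
  b=0, g=0: a clause becomes empty — 0.
Total: 4 + 2 + 3 + 0 = 9.

9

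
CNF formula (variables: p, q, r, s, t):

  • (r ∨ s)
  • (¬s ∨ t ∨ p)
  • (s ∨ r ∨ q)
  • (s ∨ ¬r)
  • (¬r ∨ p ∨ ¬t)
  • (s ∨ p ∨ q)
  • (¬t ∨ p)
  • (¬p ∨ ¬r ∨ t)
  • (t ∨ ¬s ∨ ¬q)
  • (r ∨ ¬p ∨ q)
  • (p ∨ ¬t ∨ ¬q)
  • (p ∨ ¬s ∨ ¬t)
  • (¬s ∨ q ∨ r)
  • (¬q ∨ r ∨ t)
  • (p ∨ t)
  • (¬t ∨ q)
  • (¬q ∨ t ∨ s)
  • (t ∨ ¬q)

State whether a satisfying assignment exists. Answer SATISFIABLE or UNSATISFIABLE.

SATISFIABLE

Branch on p: take p = True.
Try q = True.
  then t is forced to True.
For the remaining variables, r = False, s = True works.
So p=True, q=True, r=False, s=True, t=True is a satisfying assignment.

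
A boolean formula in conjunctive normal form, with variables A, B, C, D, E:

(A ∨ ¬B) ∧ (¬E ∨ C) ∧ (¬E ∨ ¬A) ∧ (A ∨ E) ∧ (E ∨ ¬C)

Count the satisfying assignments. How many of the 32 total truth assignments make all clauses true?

6

The models are:
  A=0 B=0 C=1 D=0 E=1
  A=0 B=0 C=1 D=1 E=1
  A=1 B=0 C=0 D=0 E=0
  A=1 B=0 C=0 D=1 E=0
  A=1 B=1 C=0 D=0 E=0
  A=1 B=1 C=0 D=1 E=0
That's 6 in total.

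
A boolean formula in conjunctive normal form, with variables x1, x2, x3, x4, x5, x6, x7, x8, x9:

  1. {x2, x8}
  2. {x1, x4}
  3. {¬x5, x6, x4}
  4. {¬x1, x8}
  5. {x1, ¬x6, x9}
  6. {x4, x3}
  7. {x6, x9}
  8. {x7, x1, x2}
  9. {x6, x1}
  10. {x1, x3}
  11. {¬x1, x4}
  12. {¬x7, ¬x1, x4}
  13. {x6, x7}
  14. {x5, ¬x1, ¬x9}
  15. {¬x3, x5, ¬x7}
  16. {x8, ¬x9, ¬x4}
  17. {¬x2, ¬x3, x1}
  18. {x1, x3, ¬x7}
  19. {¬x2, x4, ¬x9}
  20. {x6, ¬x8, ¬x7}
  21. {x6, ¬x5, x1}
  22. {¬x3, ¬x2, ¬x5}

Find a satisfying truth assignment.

x1 = T, x2 = F, x3 = T, x4 = T, x5 = F, x6 = T, x7 = F, x8 = T, x9 = F

Try x1 = True.
  then x8 is forced to True.
  then x4 is forced to True.
For the remaining variables, x2 = False, x3 = True, x5 = False, x6 = True, x7 = False, x9 = False works.
Check each clause:
  1. {x8, x2} — x8 is true.
  2. {x4, x1} — x1 is true.
  3. {x6, x4, ¬x5} — ¬x5 is true.
  4. {¬x1, x8} — x8 is true.
  5. {x1, ¬x6, x9} — x1 is true.
  6. {x3, x4} — x3 is true.
  7. {x6, x9} — x6 is true.
  8. {x1, x7, x2} — x1 is true.
  9. {x6, x1} — x1 is true.
  10. {x1, x3} — x1 is true.
  11. {x4, ¬x1} — x4 is true.
  12. {x4, ¬x1, ¬x7} — ¬x7 is true.
  13. {x6, x7} — x6 is true.
  14. {¬x1, x5, ¬x9} — ¬x9 is true.
  15. {¬x7, ¬x3, x5} — ¬x7 is true.
  16. {x8, ¬x4, ¬x9} — x8 is true.
  17. {¬x3, x1, ¬x2} — x1 is true.
  18. {x3, x1, ¬x7} — ¬x7 is true.
  19. {¬x2, x4, ¬x9} — x4 is true.
  20. {¬x7, ¬x8, x6} — ¬x7 is true.
  21. {x1, ¬x5, x6} — x1 is true.
  22. {¬x3, ¬x5, ¬x2} — ¬x5 is true.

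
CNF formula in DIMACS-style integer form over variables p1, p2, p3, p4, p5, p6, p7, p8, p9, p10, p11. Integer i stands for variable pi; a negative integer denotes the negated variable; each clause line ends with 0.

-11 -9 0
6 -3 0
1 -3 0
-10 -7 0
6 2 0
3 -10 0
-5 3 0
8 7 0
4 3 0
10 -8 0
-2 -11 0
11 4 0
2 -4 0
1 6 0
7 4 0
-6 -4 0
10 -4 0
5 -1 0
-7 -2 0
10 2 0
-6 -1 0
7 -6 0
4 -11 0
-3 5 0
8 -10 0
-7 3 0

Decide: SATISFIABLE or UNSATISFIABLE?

UNSATISFIABLE

p3 = True:
  propagation gives p6=True, p1=True; an empty clause results — contradiction.
p3 = False:
  propagation gives p10=False, p5=False, p4=True; an empty clause results — contradiction.
Every branch closes, so no satisfying assignment exists.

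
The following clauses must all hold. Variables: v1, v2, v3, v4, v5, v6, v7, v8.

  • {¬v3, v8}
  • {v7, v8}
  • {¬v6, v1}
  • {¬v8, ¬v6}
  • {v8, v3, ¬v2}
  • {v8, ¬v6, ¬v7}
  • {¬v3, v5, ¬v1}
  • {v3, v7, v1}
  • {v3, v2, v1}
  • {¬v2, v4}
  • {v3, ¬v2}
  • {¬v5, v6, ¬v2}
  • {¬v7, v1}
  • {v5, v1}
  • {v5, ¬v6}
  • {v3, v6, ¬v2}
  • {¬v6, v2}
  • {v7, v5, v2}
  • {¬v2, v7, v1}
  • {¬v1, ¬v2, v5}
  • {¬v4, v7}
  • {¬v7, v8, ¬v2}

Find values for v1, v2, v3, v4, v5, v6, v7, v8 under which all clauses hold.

v1=True, v2=False, v3=False, v4=False, v5=True, v6=False, v7=True, v8=False

Check each clause:
  1. {v8, ¬v3} — ¬v3 is true.
  2. {v8, v7} — v7 is true.
  3. {¬v6, v1} — v1 is true.
  4. {¬v8, ¬v6} — ¬v8 is true.
  5. {¬v2, v3, v8} — ¬v2 is true.
  6. {v8, ¬v6, ¬v7} — ¬v6 is true.
  7. {v5, ¬v1, ¬v3} — ¬v3 is true.
  8. {v3, v1, v7} — v1 is true.
  9. {v2, v3, v1} — v1 is true.
  10. {v4, ¬v2} — ¬v2 is true.
  11. {v3, ¬v2} — ¬v2 is true.
  12. {¬v5, v6, ¬v2} — ¬v2 is true.
  13. {¬v7, v1} — v1 is true.
  14. {v1, v5} — v1 is true.
  15. {¬v6, v5} — ¬v6 is true.
  16. {¬v2, v6, v3} — ¬v2 is true.
  17. {¬v6, v2} — ¬v6 is true.
  18. {v5, v7, v2} — v5 is true.
  19. {v1, v7, ¬v2} — v1 is true.
  20. {v5, ¬v2, ¬v1} — v5 is true.
  21. {¬v4, v7} — ¬v4 is true.
  22. {v8, ¬v2, ¬v7} — ¬v2 is true.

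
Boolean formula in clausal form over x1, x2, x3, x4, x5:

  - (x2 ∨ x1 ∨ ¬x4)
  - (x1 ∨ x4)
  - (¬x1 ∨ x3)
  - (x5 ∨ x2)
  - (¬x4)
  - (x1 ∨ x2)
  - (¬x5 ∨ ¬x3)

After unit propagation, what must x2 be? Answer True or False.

(¬x4) is a unit clause: x4 = False.
From (x4 ∨ x1) and x4 = False: x1 = True.
In (¬x1 ∨ x3), ¬x1 is now false; x3 must hold, so x3 = True.
From (¬x5 ∨ ¬x3) and x3 = True: x5 = False.
In (x5 ∨ x2), x5 is now false; x2 must hold, so x2 = True.

True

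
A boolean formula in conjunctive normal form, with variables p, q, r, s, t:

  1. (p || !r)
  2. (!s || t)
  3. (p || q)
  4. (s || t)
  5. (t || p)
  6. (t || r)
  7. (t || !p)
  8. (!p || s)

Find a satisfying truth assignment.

p=1, q=1, r=0, s=1, t=1

Check each clause:
  1. (!r || p) — p is true.
  2. (!s || t) — t is true.
  3. (p || q) — p is true.
  4. (t || s) — s is true.
  5. (t || p) — p is true.
  6. (t || r) — t is true.
  7. (t || !p) — t is true.
  8. (!p || s) — s is true.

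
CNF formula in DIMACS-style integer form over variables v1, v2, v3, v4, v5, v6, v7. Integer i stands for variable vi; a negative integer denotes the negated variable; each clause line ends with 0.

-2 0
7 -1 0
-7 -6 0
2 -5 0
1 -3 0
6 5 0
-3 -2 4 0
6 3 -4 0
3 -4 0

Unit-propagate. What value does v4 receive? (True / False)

False

(!v2) is a unit clause: v2 = False.
From (!v5 || v2) and v2 = False: v5 = False.
From (v6 || v5) and v5 = False: v6 = True.
From (!v7 || !v6) and v6 = True: v7 = False.
From (v7 || !v1) and v7 = False: v1 = False.
From (v1 || !v3) and v1 = False: v3 = False.
(!v4 || v3) with v3 = False leaves only !v4, so v4 = False.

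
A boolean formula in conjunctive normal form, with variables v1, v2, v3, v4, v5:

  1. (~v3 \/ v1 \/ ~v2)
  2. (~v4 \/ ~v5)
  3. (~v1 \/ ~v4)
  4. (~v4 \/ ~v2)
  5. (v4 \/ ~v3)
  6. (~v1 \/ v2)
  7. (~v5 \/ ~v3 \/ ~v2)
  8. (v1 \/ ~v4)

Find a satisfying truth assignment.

Pure literal: v3 appears only negated; assign v3 = False.
Try v1 = True.
  then v4 is forced to False.
  then v2 is forced to True.
v5 is now unconstrained; take v5 = True.

v1=T, v2=T, v3=F, v4=F, v5=T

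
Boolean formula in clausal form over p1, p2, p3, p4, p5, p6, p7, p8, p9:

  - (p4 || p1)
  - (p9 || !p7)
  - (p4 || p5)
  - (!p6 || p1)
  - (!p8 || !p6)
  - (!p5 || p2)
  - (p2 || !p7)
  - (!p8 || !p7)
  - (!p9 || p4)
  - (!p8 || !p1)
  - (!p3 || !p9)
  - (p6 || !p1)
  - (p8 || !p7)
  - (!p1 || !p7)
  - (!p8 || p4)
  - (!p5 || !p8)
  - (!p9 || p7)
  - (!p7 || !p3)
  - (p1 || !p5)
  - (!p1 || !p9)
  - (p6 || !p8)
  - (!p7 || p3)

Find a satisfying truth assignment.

p1=0, p2=0, p3=1, p4=1, p5=0, p6=0, p7=0, p8=0, p9=0

Pure literal: p4 appears only positively; assign p4 = True.
Set p1 = False and propagate.
  then p6 is forced to False.
  then p5 is forced to False.
  then p8 is forced to False.
  then p7 is forced to False.
  then p9 is forced to False.
p2, p3 are now unconstrained; take p2 = False, p3 = True.
Every clause has at least one true literal under this assignment.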